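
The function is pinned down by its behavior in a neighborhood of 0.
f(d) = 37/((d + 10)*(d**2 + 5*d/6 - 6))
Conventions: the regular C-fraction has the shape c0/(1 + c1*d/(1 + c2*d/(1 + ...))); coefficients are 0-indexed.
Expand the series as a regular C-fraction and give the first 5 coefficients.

Taylor coefficients (expand at 0): a_0 = -37/60, a_1 = -259/10800, a_2 = -218263/1944000, a_3 = -6639391/349920000, a_4 = -1348489087/62985600000.
c0 = a_0 = -37/60. Peel one level at a time: if S = 1 + c*d/S' with S'(0) = 1, then c is the d-coefficient of S and S' = c*d/(S - 1).
S_1 = c0/f = 1 + (-7/180)*d + (-13/72)*d^2 + ...; c1 = -7/180.
S_2 = c1*d/(S_1 - 1) = 1 + (-65/14)*d + (4141/196)*d^2 + ...; c2 = -65/14.
S_3 = c2*d/(S_2 - 1) = 1 + (4141/910)*d + (36/4225)*d^2 + ...; c3 = 4141/910.
S_4 = c3*d/(S_3 - 1) = 1 + (-504/269165)*d + ...; c4 = -504/269165.

The regular C-fraction coefficients are [-37/60, -7/180, -65/14, 4141/910, -504/269165].


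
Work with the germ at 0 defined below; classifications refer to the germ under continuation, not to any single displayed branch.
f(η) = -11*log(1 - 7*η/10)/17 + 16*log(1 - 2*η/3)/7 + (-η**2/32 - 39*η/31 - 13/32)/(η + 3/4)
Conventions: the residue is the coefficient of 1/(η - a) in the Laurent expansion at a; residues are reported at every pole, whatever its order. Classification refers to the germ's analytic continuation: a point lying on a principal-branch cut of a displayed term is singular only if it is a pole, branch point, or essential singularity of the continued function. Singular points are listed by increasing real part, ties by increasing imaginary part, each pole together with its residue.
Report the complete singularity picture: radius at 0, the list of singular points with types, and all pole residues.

Radius of convergence at 0: 3/4.
At -3/4: a pole of order 1; residue 8249/15872.
At 10/7: a logarithmic branch point.
At 3/2: a logarithmic branch point.

Denominator factor (η + 3/4): pole of order 1 at -3/4, modulus 3/4.
Branch term (16/7)*log(1 - η/(3/2)): its argument vanishes at η = 3/2, a logarithmic branch point, modulus 3/2.
Branch term (-11/17)*log(1 - η/(10/7)): its argument vanishes at η = 10/7, a logarithmic branch point, modulus 10/7.
The radius of convergence is the smallest modulus among the singular points: 3/4.
The branch terms are analytic at -3/4 and contribute nothing to the residue; only the rational part matters.
At the order-1 pole -3/4 set g(η) = (η - (-3/4))*(rational part) = -η**2/32 - 39*η/31 - 13/32.
Simple pole: residue = g(a) at a = -3/4, which is 8249/15872.
List the singular points by increasing real part (a conjugate pair: the negative imaginary part first).


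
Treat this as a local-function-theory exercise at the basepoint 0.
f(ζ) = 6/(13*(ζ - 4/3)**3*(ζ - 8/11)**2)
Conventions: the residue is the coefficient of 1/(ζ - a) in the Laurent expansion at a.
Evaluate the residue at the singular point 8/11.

The residue is -10673289/1040000.

At the order-2 pole 8/11 set g(ζ) = (ζ - (8/11))^2*f(ζ) = 6/(13*(ζ - 4/3)**3).
Order-2 pole: residue = g'(a); g'(8/11) = -10673289/1040000, so the residue is -10673289/1040000.


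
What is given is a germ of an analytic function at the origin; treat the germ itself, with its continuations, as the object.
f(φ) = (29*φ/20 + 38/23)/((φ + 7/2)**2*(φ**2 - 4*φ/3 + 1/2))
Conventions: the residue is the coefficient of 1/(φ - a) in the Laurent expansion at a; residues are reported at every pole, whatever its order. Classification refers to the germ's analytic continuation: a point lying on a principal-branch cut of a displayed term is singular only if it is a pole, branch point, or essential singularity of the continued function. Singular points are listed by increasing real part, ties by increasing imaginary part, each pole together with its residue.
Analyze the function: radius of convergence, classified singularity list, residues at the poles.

Radius of convergence at 0: (1/2)*sqrt(2).
At -7/2: a pole of order 2; residue -54141/5023315.
At (2/3) - ((1/6)*sqrt(2))*i: a pole of order 1; residue (54141/10046630) + ((1142436/5023315)*sqrt(2))*i.
At (2/3) + ((1/6)*sqrt(2))*i: a pole of order 1; residue (54141/10046630) - ((1142436/5023315)*sqrt(2))*i.

Denominator factor (φ + 7/2)^2: pole of order 2 at -7/2, modulus 7/2.
Denominator factor (φ**2 - 4*φ/3 + 1/2): discriminant -2/9, complex-conjugate roots (2/3) + ((1/6)*sqrt(2))*i and (2/3) - ((1/6)*sqrt(2))*i; poles of order 1, moduli (1/2)*sqrt(2) and (1/2)*sqrt(2).
The radius of convergence is the smallest modulus among the singular points: (1/2)*sqrt(2).
At the order-2 pole -7/2 set g(φ) = (φ - (-7/2))^2*f(φ) = (29*φ/20 + 38/23)/(φ**2 - 4*φ/3 + 1/2).
Order-2 pole: residue = g'(a); g'(-7/2) = -54141/5023315, so the residue is -54141/5023315.
The factor φ**2 - 4*φ/3 + 1/2 splits as (φ - a)(φ - a') with a = (2/3) - ((1/6)*sqrt(2))*i, a' = (2/3) + ((1/6)*sqrt(2))*i. At the order-1 pole a set g(φ) = (φ - a)*f(φ) = [(29*φ/20 + 38/23)/(φ + 7/2)**2] / (φ - a').
Simple pole: residue = g(a) at a = (2/3) - ((1/6)*sqrt(2))*i, which is (54141/10046630) + ((1142436/5023315)*sqrt(2))*i.
The factor φ**2 - 4*φ/3 + 1/2 splits as (φ - a)(φ - a') with a = (2/3) + ((1/6)*sqrt(2))*i, a' = (2/3) - ((1/6)*sqrt(2))*i. At the order-1 pole a set g(φ) = (φ - a)*f(φ) = [(29*φ/20 + 38/23)/(φ + 7/2)**2] / (φ - a').
Simple pole: residue = g(a) at a = (2/3) + ((1/6)*sqrt(2))*i, which is (54141/10046630) - ((1142436/5023315)*sqrt(2))*i.
List the singular points by increasing real part (a conjugate pair: the negative imaginary part first).


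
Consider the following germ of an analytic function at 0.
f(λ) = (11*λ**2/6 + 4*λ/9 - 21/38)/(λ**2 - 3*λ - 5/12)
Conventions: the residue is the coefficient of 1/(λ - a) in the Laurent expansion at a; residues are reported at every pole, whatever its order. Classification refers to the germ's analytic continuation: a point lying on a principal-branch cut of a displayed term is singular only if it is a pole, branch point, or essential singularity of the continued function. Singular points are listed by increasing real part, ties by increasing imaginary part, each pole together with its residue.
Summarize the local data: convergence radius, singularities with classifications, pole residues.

Radius of convergence at 0: -3/2 + (2/3)*sqrt(6).
At 3/2 - (2/3)*sqrt(6): a pole of order 1; residue 107/36 - (12487/10944)*sqrt(6).
At 3/2 + (2/3)*sqrt(6): a pole of order 1; residue 107/36 + (12487/10944)*sqrt(6).

Denominator factor (λ**2 - 3*λ - 5/12): discriminant 32/3, real irrational roots 3/2 + (2/3)*sqrt(6) and 3/2 - (2/3)*sqrt(6); poles of order 1, moduli 3/2 + (2/3)*sqrt(6) and -3/2 + (2/3)*sqrt(6).
The radius of convergence is the smallest modulus among the singular points: -3/2 + (2/3)*sqrt(6).
The factor λ**2 - 3*λ - 5/12 splits as (λ - a)(λ - a') with a = 3/2 - (2/3)*sqrt(6), a' = 3/2 + (2/3)*sqrt(6). At the order-1 pole a set g(λ) = (λ - a)*f(λ) = [11*λ**2/6 + 4*λ/9 - 21/38] / (λ - a').
Simple pole: residue = g(a) at a = 3/2 - (2/3)*sqrt(6), which is 107/36 - (12487/10944)*sqrt(6).
The factor λ**2 - 3*λ - 5/12 splits as (λ - a)(λ - a') with a = 3/2 + (2/3)*sqrt(6), a' = 3/2 - (2/3)*sqrt(6). At the order-1 pole a set g(λ) = (λ - a)*f(λ) = [11*λ**2/6 + 4*λ/9 - 21/38] / (λ - a').
Simple pole: residue = g(a) at a = 3/2 + (2/3)*sqrt(6), which is 107/36 + (12487/10944)*sqrt(6).
List the singular points by increasing real part (a conjugate pair: the negative imaginary part first).


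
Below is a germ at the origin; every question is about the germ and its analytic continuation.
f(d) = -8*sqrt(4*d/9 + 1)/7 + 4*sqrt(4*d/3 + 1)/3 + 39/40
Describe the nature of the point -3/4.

The point is an algebraic (square-root) branch point.

The term (4/3)*sqrt(1 - d/(-3/4)) has argument 1 - -3/4/(-3/4) = 0 at -3/4: a square-root (algebraic, two-sheeted) branch point; the remaining terms are analytic or single-valued there.


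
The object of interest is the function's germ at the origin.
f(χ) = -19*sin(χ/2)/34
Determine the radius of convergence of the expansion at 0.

The factor -sin(χ/2) is entire and contributes no finite singular point.
The polynomial part has no poles.
No finite singular points: the Taylor series at 0 converges everywhere.

The radius of convergence is infinite.


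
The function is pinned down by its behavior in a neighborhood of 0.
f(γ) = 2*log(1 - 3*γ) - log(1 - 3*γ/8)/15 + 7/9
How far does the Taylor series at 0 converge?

The radius of convergence is 1/3.

Branch term (-1/15)*log(1 - γ/(8/3)): its argument vanishes at γ = 8/3, a logarithmic branch point, modulus 8/3.
Branch term (2)*log(1 - γ/(1/3)): its argument vanishes at γ = 1/3, a logarithmic branch point, modulus 1/3.
The radius of convergence is the smallest modulus among the singular points: 1/3.


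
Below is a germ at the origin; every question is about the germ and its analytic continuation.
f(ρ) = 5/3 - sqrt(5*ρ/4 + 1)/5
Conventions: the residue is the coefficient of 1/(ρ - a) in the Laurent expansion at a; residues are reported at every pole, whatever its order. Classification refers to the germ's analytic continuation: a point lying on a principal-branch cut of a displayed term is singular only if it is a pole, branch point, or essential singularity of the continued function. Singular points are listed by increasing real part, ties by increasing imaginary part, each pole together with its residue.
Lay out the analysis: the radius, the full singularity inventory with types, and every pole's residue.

Radius of convergence at 0: 4/5.
At -4/5: an algebraic (square-root) branch point.

Branch term (-1/5)*sqrt(1 - ρ/(-4/5)): its argument vanishes at ρ = -4/5, a square-root branch point, modulus 4/5.
The radius of convergence is the smallest modulus among the singular points: 4/5.


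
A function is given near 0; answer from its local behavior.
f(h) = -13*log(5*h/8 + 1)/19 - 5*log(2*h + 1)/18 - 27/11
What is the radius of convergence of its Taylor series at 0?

The radius of convergence is 1/2.

Branch term (-5/18)*log(1 - h/(-1/2)): its argument vanishes at h = -1/2, a logarithmic branch point, modulus 1/2.
Branch term (-13/19)*log(1 - h/(-8/5)): its argument vanishes at h = -8/5, a logarithmic branch point, modulus 8/5.
The radius of convergence is the smallest modulus among the singular points: 1/2.


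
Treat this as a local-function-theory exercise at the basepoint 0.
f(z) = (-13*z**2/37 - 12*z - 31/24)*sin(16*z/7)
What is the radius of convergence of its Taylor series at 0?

The radius of convergence is infinite.

The factor sin(16*z/7) is entire and contributes no finite singular point.
The polynomial part has no poles.
No finite singular points: the Taylor series at 0 converges everywhere.


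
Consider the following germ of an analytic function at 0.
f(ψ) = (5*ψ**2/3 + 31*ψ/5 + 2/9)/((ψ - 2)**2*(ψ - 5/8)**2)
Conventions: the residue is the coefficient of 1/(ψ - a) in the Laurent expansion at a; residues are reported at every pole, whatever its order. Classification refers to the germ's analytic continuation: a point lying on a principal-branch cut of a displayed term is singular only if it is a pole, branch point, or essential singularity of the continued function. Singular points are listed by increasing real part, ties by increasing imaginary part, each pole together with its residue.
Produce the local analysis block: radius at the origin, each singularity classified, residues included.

Denominator factor (ψ - 2)^2: pole of order 2 at 2, modulus 2.
Denominator factor (ψ - 5/8)^2: pole of order 2 at 5/8, modulus 5/8.
The radius of convergence is the smallest modulus among the singular points: 5/8.
At the order-2 pole 5/8 set g(ψ) = (ψ - (5/8))^2*f(ψ) = (5*ψ**2/3 + 31*ψ/5 + 2/9)/(ψ - 2)**2.
Order-2 pole: residue = g'(a); g'(5/8) = 481216/59895, so the residue is 481216/59895.
At the order-2 pole 2 set g(ψ) = (ψ - (2))^2*f(ψ) = (5*ψ**2/3 + 31*ψ/5 + 2/9)/(ψ - 5/8)**2.
Order-2 pole: residue = g'(a); g'(2) = -481216/59895, so the residue is -481216/59895.
List the singular points by increasing real part (a conjugate pair: the negative imaginary part first).

Radius of convergence at 0: 5/8.
At 5/8: a pole of order 2; residue 481216/59895.
At 2: a pole of order 2; residue -481216/59895.


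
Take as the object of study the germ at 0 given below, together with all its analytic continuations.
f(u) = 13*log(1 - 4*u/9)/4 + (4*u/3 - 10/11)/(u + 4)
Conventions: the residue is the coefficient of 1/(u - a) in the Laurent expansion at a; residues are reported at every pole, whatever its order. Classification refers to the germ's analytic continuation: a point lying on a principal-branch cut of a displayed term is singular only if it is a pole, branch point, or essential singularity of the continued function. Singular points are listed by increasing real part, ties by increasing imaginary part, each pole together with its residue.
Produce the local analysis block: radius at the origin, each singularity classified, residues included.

Radius of convergence at 0: 9/4.
At -4: a pole of order 1; residue -206/33.
At 9/4: a logarithmic branch point.

Denominator factor (u + 4): pole of order 1 at -4, modulus 4.
Branch term (13/4)*log(1 - u/(9/4)): its argument vanishes at u = 9/4, a logarithmic branch point, modulus 9/4.
The radius of convergence is the smallest modulus among the singular points: 9/4.
The branch term is analytic at -4 and contributes nothing to the residue; only the rational part matters.
At the order-1 pole -4 set g(u) = (u - (-4))*(rational part) = 4*u/3 - 10/11.
Simple pole: residue = g(a) at a = -4, which is -206/33.
List the singular points by increasing real part (a conjugate pair: the negative imaginary part first).


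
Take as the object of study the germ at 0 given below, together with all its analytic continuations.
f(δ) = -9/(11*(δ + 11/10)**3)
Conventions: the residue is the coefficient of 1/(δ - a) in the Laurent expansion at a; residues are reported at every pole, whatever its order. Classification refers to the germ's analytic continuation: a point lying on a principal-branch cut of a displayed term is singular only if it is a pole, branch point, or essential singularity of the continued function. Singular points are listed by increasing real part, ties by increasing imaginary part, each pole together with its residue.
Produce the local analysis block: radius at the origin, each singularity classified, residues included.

Radius of convergence at 0: 11/10.
At -11/10: a pole of order 3; residue 0.

Denominator factor (δ + 11/10)^3: pole of order 3 at -11/10, modulus 11/10.
The radius of convergence is the smallest modulus among the singular points: 11/10.
At the order-3 pole -11/10 set g(δ) = (δ - (-11/10))^3*f(δ) = -9/11.
Order-3 pole: residue = g''(a)/2; g''(-11/10) = 0, so the residue is 0.


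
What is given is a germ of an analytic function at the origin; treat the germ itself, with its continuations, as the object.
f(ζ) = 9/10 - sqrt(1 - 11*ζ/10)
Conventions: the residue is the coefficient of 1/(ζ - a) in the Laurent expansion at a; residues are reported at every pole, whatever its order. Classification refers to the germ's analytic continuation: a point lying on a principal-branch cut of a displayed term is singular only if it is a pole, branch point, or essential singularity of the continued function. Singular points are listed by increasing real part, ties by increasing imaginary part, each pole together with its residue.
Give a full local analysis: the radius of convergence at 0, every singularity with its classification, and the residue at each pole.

Branch term (-1)*sqrt(1 - ζ/(10/11)): its argument vanishes at ζ = 10/11, a square-root branch point, modulus 10/11.
The radius of convergence is the smallest modulus among the singular points: 10/11.

Radius of convergence at 0: 10/11.
At 10/11: an algebraic (square-root) branch point.


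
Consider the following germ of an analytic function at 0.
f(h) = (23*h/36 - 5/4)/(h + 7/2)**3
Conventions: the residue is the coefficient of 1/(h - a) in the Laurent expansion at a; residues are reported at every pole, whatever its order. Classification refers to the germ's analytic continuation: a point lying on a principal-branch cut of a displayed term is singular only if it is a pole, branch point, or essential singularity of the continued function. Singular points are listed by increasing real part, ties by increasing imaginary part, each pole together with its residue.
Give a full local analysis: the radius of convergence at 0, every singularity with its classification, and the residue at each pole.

Radius of convergence at 0: 7/2.
At -7/2: a pole of order 3; residue 0.

Denominator factor (h + 7/2)^3: pole of order 3 at -7/2, modulus 7/2.
The radius of convergence is the smallest modulus among the singular points: 7/2.
At the order-3 pole -7/2 set g(h) = (h - (-7/2))^3*f(h) = 23*h/36 - 5/4.
Order-3 pole: residue = g''(a)/2; g''(-7/2) = 0, so the residue is 0.


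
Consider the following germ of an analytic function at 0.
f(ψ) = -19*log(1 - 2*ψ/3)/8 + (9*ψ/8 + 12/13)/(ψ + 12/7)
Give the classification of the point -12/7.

The point is a pole of order 1.

The denominator factor ψ + 12/7 vanishes at -12/7 and appears to the power 1; the numerator there equals -183/182, nonzero, and no other factor vanishes.
The branch terms are analytic at this point.
Hence a pole whose order is the multiplicity, 1.


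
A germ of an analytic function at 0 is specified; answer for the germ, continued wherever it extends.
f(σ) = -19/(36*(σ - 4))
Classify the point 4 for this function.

The point is a pole of order 1.

The denominator factor σ - 4 vanishes at 4 and appears to the power 1; the numerator there equals -19/36, nonzero, and no other factor vanishes.
Hence a pole whose order is the multiplicity, 1.


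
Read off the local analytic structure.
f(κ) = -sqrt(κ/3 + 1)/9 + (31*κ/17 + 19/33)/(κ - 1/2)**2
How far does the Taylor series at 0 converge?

The radius of convergence is 1/2.

Denominator factor (κ - 1/2)^2: pole of order 2 at 1/2, modulus 1/2.
Branch term (-1/9)*sqrt(1 - κ/(-3)): its argument vanishes at κ = -3, a square-root branch point, modulus 3.
The radius of convergence is the smallest modulus among the singular points: 1/2.


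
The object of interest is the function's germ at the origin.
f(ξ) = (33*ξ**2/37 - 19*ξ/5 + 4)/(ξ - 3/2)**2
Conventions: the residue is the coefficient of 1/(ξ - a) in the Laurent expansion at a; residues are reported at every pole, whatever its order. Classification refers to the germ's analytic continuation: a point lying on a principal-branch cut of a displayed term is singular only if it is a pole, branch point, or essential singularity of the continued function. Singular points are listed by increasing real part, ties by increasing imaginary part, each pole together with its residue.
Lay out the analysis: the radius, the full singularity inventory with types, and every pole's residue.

Radius of convergence at 0: 3/2.
At 3/2: a pole of order 2; residue -208/185.

Denominator factor (ξ - 3/2)^2: pole of order 2 at 3/2, modulus 3/2.
The radius of convergence is the smallest modulus among the singular points: 3/2.
At the order-2 pole 3/2 set g(ξ) = (ξ - (3/2))^2*f(ξ) = 33*ξ**2/37 - 19*ξ/5 + 4.
Order-2 pole: residue = g'(a); g'(3/2) = -208/185, so the residue is -208/185.


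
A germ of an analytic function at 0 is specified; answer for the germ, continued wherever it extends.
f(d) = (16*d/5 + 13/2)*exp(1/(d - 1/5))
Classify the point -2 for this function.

The point is a regular point.

There is no denominator, hence no pole anywhere.
The essential point of exp(1/(d - (1/5))) is 1/5, not -2.
So the germ continues analytically to -2.


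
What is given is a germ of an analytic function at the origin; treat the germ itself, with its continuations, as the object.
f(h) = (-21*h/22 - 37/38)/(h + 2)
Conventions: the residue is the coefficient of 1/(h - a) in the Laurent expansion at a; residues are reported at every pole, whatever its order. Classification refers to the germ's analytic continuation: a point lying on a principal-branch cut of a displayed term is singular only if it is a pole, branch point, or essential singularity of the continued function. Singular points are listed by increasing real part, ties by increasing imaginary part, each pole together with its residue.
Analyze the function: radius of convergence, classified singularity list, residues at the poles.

Radius of convergence at 0: 2.
At -2: a pole of order 1; residue 391/418.

Denominator factor (h + 2): pole of order 1 at -2, modulus 2.
The radius of convergence is the smallest modulus among the singular points: 2.
At the order-1 pole -2 set g(h) = (h - (-2))*f(h) = -21*h/22 - 37/38.
Simple pole: residue = g(a) at a = -2, which is 391/418.


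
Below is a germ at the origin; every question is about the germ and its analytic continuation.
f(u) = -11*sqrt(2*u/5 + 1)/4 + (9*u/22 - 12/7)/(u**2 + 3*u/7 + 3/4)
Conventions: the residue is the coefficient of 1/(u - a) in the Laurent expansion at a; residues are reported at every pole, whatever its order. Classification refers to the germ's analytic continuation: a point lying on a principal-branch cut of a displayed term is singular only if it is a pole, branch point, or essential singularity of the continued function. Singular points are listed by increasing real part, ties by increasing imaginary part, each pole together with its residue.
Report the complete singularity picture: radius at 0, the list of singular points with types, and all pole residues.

Radius of convergence at 0: (1/2)*sqrt(3).
At -5/2: an algebraic (square-root) branch point.
At (-3/14) - ((1/14)*sqrt(138))*i: a pole of order 1; residue (9/44) - ((185/2024)*sqrt(138))*i.
At (-3/14) + ((1/14)*sqrt(138))*i: a pole of order 1; residue (9/44) + ((185/2024)*sqrt(138))*i.

Denominator factor (u**2 + 3*u/7 + 3/4): discriminant -138/49, complex-conjugate roots (-3/14) + ((1/14)*sqrt(138))*i and (-3/14) - ((1/14)*sqrt(138))*i; poles of order 1, moduli (1/2)*sqrt(3) and (1/2)*sqrt(3).
Branch term (-11/4)*sqrt(1 - u/(-5/2)): its argument vanishes at u = -5/2, a square-root branch point, modulus 5/2.
The radius of convergence is the smallest modulus among the singular points: (1/2)*sqrt(3).
The branch term is analytic at (-3/14) - ((1/14)*sqrt(138))*i and contributes nothing to the residue; only the rational part matters.
The factor u**2 + 3*u/7 + 3/4 splits as (u - a)(u - a') with a = (-3/14) - ((1/14)*sqrt(138))*i, a' = (-3/14) + ((1/14)*sqrt(138))*i. At the order-1 pole a set g(u) = (u - a)*(rational part) = [9*u/22 - 12/7] / (u - a').
Simple pole: residue = g(a) at a = (-3/14) - ((1/14)*sqrt(138))*i, which is (9/44) - ((185/2024)*sqrt(138))*i.
The branch term is analytic at (-3/14) + ((1/14)*sqrt(138))*i and contributes nothing to the residue; only the rational part matters.
The factor u**2 + 3*u/7 + 3/4 splits as (u - a)(u - a') with a = (-3/14) + ((1/14)*sqrt(138))*i, a' = (-3/14) - ((1/14)*sqrt(138))*i. At the order-1 pole a set g(u) = (u - a)*(rational part) = [9*u/22 - 12/7] / (u - a').
Simple pole: residue = g(a) at a = (-3/14) + ((1/14)*sqrt(138))*i, which is (9/44) + ((185/2024)*sqrt(138))*i.
List the singular points by increasing real part (a conjugate pair: the negative imaginary part first).


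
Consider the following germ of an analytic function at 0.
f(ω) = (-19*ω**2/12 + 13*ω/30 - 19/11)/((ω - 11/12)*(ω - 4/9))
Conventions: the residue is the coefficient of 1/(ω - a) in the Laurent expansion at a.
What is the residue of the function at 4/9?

The residue is 98764/25245.

At the order-1 pole 4/9 set g(ω) = (ω - (4/9))*f(ω) = (-19*ω**2/12 + 13*ω/30 - 19/11)/(ω - 11/12).
Simple pole: residue = g(a) at a = 4/9, which is 98764/25245.


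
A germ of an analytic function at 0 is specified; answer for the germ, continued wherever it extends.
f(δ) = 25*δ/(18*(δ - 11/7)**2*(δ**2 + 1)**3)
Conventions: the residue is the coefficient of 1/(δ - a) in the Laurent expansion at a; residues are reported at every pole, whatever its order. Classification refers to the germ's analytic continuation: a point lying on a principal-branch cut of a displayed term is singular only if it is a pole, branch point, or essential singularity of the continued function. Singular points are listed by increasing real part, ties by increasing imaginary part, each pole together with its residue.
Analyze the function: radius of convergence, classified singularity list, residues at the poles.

Denominator factor (δ**2 + 1)^3: discriminant -4, complex-conjugate roots (1)*i and -(1)*i; poles of order 3, moduli 1 and 1.
Denominator factor (δ - 11/7)^2: pole of order 2 at 11/7, modulus 11/7.
The radius of convergence is the smallest modulus among the singular points: 1.
The factor δ**2 + 1 splits as (δ - a)(δ - a') with a = -(1)*i, a' = (1)*i. At the order-3 pole a set g(δ) = (δ - a)^3*f(δ) = [25*δ/(18*(δ - 11/7)**2)] / (δ - a')^3.
Order-3 pole: residue = g''(a)/2; g''(-(1)*i) = (16353211/150337800) + (35764267/601351200)*i, so the residue is (16353211/300675600) + (35764267/1202702400)*i.
The factor δ**2 + 1 splits as (δ - a)(δ - a') with a = (1)*i, a' = -(1)*i. At the order-3 pole a set g(δ) = (δ - a)^3*f(δ) = [25*δ/(18*(δ - 11/7)**2)] / (δ - a')^3.
Order-3 pole: residue = g''(a)/2; g''((1)*i) = (16353211/150337800) - (35764267/601351200)*i, so the residue is (16353211/300675600) - (35764267/1202702400)*i.
At the order-2 pole 11/7 set g(δ) = (δ - (11/7))^2*f(δ) = 25*δ/(18*(δ**2 + 1)**3).
Order-2 pole: residue = g'(a); g'(11/7) = -16353211/150337800, so the residue is -16353211/150337800.
List the singular points by increasing real part (a conjugate pair: the negative imaginary part first).

Radius of convergence at 0: 1.
At -(1)*i: a pole of order 3; residue (16353211/300675600) + (35764267/1202702400)*i.
At (1)*i: a pole of order 3; residue (16353211/300675600) - (35764267/1202702400)*i.
At 11/7: a pole of order 2; residue -16353211/150337800.


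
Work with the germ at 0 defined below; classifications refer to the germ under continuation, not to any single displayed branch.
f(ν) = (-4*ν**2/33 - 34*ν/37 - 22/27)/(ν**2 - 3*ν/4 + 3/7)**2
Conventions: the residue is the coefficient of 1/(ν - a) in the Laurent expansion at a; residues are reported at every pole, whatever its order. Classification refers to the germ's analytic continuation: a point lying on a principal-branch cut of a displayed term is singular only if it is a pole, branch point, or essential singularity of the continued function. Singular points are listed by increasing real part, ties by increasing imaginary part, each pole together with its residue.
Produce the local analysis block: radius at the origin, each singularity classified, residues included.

Denominator factor (ν**2 - 3*ν/4 + 3/7)^2: discriminant -129/112, complex-conjugate roots (3/8) + ((1/56)*sqrt(903))*i and (3/8) - ((1/56)*sqrt(903))*i; poles of order 2, moduli (1/7)*sqrt(21) and (1/7)*sqrt(21).
The radius of convergence is the smallest modulus among the singular points: (1/7)*sqrt(21).
The factor ν**2 - 3*ν/4 + 3/7 splits as (ν - a)(ν - a') with a = (3/8) - ((1/56)*sqrt(903))*i, a' = (3/8) + ((1/56)*sqrt(903))*i. At the order-2 pole a set g(ν) = (ν - a)^2*f(ν) = [-4*ν**2/33 - 34*ν/37 - 22/27] / (ν - a')^2.
Order-2 pole: residue = g'(a); g'((3/8) - ((1/56)*sqrt(903))*i) = -((11927200/182867949)*sqrt(903))*i, so the residue is -((11927200/182867949)*sqrt(903))*i.
The factor ν**2 - 3*ν/4 + 3/7 splits as (ν - a)(ν - a') with a = (3/8) + ((1/56)*sqrt(903))*i, a' = (3/8) - ((1/56)*sqrt(903))*i. At the order-2 pole a set g(ν) = (ν - a)^2*f(ν) = [-4*ν**2/33 - 34*ν/37 - 22/27] / (ν - a')^2.
Order-2 pole: residue = g'(a); g'((3/8) + ((1/56)*sqrt(903))*i) = ((11927200/182867949)*sqrt(903))*i, so the residue is ((11927200/182867949)*sqrt(903))*i.
List the singular points by increasing real part (a conjugate pair: the negative imaginary part first).

Radius of convergence at 0: (1/7)*sqrt(21).
At (3/8) - ((1/56)*sqrt(903))*i: a pole of order 2; residue -((11927200/182867949)*sqrt(903))*i.
At (3/8) + ((1/56)*sqrt(903))*i: a pole of order 2; residue ((11927200/182867949)*sqrt(903))*i.


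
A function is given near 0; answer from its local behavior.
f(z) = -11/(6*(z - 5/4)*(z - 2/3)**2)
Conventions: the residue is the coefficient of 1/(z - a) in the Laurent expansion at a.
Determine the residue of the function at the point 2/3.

The residue is 264/49.

At the order-2 pole 2/3 set g(z) = (z - (2/3))^2*f(z) = -11/(6*(z - 5/4)).
Order-2 pole: residue = g'(a); g'(2/3) = 264/49, so the residue is 264/49.


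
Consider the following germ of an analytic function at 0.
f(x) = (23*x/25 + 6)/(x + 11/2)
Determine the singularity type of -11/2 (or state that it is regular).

The denominator factor x + 11/2 vanishes at -11/2 and appears to the power 1; the numerator there equals 47/50, nonzero, and no other factor vanishes.
Hence a pole whose order is the multiplicity, 1.

The point is a pole of order 1.


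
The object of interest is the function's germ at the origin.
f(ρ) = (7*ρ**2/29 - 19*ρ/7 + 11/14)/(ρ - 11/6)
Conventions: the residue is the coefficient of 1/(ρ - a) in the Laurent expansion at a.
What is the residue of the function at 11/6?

At the order-1 pole 11/6 set g(ρ) = (ρ - (11/6))*f(ρ) = 7*ρ**2/29 - 19*ρ/7 + 11/14.
Simple pole: residue = g(a) at a = 11/6, which is -24695/7308.

The residue is -24695/7308.


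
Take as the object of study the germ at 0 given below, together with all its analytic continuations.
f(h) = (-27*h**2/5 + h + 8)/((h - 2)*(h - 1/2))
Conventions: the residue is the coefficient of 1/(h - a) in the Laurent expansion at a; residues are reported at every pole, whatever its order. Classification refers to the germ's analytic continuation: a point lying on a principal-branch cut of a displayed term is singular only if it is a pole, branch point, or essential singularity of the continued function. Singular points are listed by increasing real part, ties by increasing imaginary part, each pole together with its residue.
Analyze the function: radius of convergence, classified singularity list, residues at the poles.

Denominator factor (h - 1/2): pole of order 1 at 1/2, modulus 1/2.
Denominator factor (h - 2): pole of order 1 at 2, modulus 2.
The radius of convergence is the smallest modulus among the singular points: 1/2.
At the order-1 pole 1/2 set g(h) = (h - (1/2))*f(h) = (-27*h**2/5 + h + 8)/(h - 2).
Simple pole: residue = g(a) at a = 1/2, which is -143/30.
At the order-1 pole 2 set g(h) = (h - (2))*f(h) = (-27*h**2/5 + h + 8)/(h - 1/2).
Simple pole: residue = g(a) at a = 2, which is -116/15.
List the singular points by increasing real part (a conjugate pair: the negative imaginary part first).

Radius of convergence at 0: 1/2.
At 1/2: a pole of order 1; residue -143/30.
At 2: a pole of order 1; residue -116/15.


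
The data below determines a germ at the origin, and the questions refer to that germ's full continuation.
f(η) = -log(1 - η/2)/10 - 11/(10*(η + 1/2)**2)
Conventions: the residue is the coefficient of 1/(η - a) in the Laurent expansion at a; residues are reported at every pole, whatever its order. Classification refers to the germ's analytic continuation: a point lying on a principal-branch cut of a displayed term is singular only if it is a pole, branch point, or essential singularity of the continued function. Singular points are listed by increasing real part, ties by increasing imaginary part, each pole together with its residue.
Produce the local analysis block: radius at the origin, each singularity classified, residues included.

Denominator factor (η + 1/2)^2: pole of order 2 at -1/2, modulus 1/2.
Branch term (-1/10)*log(1 - η/(2)): its argument vanishes at η = 2, a logarithmic branch point, modulus 2.
The radius of convergence is the smallest modulus among the singular points: 1/2.
The branch term is analytic at -1/2 and contributes nothing to the residue; only the rational part matters.
At the order-2 pole -1/2 set g(η) = (η - (-1/2))^2*(rational part) = -11/10.
Order-2 pole: residue = g'(a); g'(-1/2) = 0, so the residue is 0.
List the singular points by increasing real part (a conjugate pair: the negative imaginary part first).

Radius of convergence at 0: 1/2.
At -1/2: a pole of order 2; residue 0.
At 2: a logarithmic branch point.


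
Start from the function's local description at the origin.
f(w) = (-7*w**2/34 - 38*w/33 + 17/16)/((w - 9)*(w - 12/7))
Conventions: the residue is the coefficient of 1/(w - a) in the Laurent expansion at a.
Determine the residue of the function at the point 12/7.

The residue is 31763/152592.

At the order-1 pole 12/7 set g(w) = (w - (12/7))*f(w) = (-7*w**2/34 - 38*w/33 + 17/16)/(w - 9).
Simple pole: residue = g(a) at a = 12/7, which is 31763/152592.


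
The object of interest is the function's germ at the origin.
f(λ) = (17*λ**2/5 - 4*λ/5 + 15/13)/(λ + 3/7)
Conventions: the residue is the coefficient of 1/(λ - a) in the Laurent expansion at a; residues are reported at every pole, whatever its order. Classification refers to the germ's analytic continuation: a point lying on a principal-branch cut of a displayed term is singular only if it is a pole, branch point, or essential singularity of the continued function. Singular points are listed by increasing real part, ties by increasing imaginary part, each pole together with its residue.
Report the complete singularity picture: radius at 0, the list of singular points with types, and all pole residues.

Radius of convergence at 0: 3/7.
At -3/7: a pole of order 1; residue 6756/3185.

Denominator factor (λ + 3/7): pole of order 1 at -3/7, modulus 3/7.
The radius of convergence is the smallest modulus among the singular points: 3/7.
At the order-1 pole -3/7 set g(λ) = (λ - (-3/7))*f(λ) = 17*λ**2/5 - 4*λ/5 + 15/13.
Simple pole: residue = g(a) at a = -3/7, which is 6756/3185.


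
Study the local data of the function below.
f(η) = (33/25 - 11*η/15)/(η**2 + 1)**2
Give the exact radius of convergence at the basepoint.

Denominator factor (η**2 + 1)^2: discriminant -4, complex-conjugate roots (1)*i and -(1)*i; poles of order 2, moduli 1 and 1.
The radius of convergence is the smallest modulus among the singular points: 1.

The radius of convergence is 1.


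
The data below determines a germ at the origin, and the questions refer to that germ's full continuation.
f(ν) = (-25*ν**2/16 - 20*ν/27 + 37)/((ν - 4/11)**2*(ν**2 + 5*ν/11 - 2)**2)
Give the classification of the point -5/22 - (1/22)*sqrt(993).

The point is a pole of order 2.

The denominator factor ν**2 + 5*ν/11 - 2 vanishes at -5/22 - (1/22)*sqrt(993) and appears to the power 2; the numerator there equals 3542153/104544 + (145/104544)*sqrt(993), nonzero, and no other factor vanishes.
Hence a pole whose order is the multiplicity, 2.


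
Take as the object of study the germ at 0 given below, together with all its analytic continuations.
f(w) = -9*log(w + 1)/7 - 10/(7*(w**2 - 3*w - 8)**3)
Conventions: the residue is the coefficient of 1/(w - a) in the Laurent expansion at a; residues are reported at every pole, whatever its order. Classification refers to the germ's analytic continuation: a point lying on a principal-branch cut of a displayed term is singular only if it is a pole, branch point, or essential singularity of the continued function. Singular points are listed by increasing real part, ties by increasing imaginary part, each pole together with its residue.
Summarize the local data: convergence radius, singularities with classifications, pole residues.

Denominator factor (w**2 - 3*w - 8)^3: discriminant 41, real irrational roots 3/2 + (1/2)*sqrt(41) and 3/2 - (1/2)*sqrt(41); poles of order 3, moduli 3/2 + (1/2)*sqrt(41) and -3/2 + (1/2)*sqrt(41).
Branch term (-9/7)*log(1 - w/(-1)): its argument vanishes at w = -1, a logarithmic branch point, modulus 1.
The radius of convergence is the smallest modulus among the singular points: 1.
The branch term is analytic at 3/2 - (1/2)*sqrt(41) and contributes nothing to the residue; only the rational part matters.
The factor w**2 - 3*w - 8 splits as (w - a)(w - a') with a = 3/2 - (1/2)*sqrt(41), a' = 3/2 + (1/2)*sqrt(41). At the order-3 pole a set g(w) = (w - a)^3*(rational part) = [-10/7] / (w - a')^3.
Order-3 pole: residue = g''(a)/2; g''(3/2 - (1/2)*sqrt(41)) = (120/482447)*sqrt(41), so the residue is (60/482447)*sqrt(41).
The branch term is analytic at 3/2 + (1/2)*sqrt(41) and contributes nothing to the residue; only the rational part matters.
The factor w**2 - 3*w - 8 splits as (w - a)(w - a') with a = 3/2 + (1/2)*sqrt(41), a' = 3/2 - (1/2)*sqrt(41). At the order-3 pole a set g(w) = (w - a)^3*(rational part) = [-10/7] / (w - a')^3.
Order-3 pole: residue = g''(a)/2; g''(3/2 + (1/2)*sqrt(41)) = -(120/482447)*sqrt(41), so the residue is -(60/482447)*sqrt(41).
List the singular points by increasing real part (a conjugate pair: the negative imaginary part first).

Radius of convergence at 0: 1.
At 3/2 - (1/2)*sqrt(41): a pole of order 3; residue (60/482447)*sqrt(41).
At -1: a logarithmic branch point.
At 3/2 + (1/2)*sqrt(41): a pole of order 3; residue -(60/482447)*sqrt(41).


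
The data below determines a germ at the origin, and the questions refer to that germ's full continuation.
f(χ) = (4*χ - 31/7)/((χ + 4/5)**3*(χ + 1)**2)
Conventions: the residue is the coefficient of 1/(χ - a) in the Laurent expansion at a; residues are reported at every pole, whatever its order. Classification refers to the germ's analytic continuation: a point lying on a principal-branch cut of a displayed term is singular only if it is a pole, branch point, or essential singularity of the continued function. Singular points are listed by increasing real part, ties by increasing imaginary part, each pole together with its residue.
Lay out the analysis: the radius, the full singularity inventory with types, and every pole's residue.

Radius of convergence at 0: 4/5.
At -1: a pole of order 2; residue 107125/7.
At -4/5: a pole of order 3; residue -107125/7.

Denominator factor (χ + 1)^2: pole of order 2 at -1, modulus 1.
Denominator factor (χ + 4/5)^3: pole of order 3 at -4/5, modulus 4/5.
The radius of convergence is the smallest modulus among the singular points: 4/5.
At the order-2 pole -1 set g(χ) = (χ - (-1))^2*f(χ) = (4*χ - 31/7)/(χ + 4/5)**3.
Order-2 pole: residue = g'(a); g'(-1) = 107125/7, so the residue is 107125/7.
At the order-3 pole -4/5 set g(χ) = (χ - (-4/5))^3*f(χ) = (4*χ - 31/7)/(χ + 1)**2.
Order-3 pole: residue = g''(a)/2; g''(-4/5) = -214250/7, so the residue is -107125/7.
List the singular points by increasing real part (a conjugate pair: the negative imaginary part first).


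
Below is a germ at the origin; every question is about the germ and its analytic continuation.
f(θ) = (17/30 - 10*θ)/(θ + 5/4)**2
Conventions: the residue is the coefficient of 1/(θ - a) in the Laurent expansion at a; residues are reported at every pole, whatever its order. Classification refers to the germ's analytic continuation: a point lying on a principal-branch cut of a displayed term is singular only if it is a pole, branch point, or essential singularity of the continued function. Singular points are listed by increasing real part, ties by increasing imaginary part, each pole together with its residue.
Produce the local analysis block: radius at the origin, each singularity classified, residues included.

Denominator factor (θ + 5/4)^2: pole of order 2 at -5/4, modulus 5/4.
The radius of convergence is the smallest modulus among the singular points: 5/4.
At the order-2 pole -5/4 set g(θ) = (θ - (-5/4))^2*f(θ) = 17/30 - 10*θ.
Order-2 pole: residue = g'(a); g'(-5/4) = -10, so the residue is -10.

Radius of convergence at 0: 5/4.
At -5/4: a pole of order 2; residue -10.


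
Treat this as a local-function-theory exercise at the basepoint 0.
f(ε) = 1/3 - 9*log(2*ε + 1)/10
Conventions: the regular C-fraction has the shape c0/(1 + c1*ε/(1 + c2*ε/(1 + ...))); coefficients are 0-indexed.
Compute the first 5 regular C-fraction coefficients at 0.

The regular C-fraction coefficients are [1/3, 27/5, -22/5, -5/66, 71/66].

Taylor coefficients (expand at 0): a_0 = 1/3, a_1 = -9/5, a_2 = 9/5, a_3 = -12/5, a_4 = 18/5.
c0 = a_0 = 1/3. Peel one level at a time: if S = 1 + c*ε/S' with S'(0) = 1, then c is the ε-coefficient of S and S' = c*ε/(S - 1).
S_1 = c0/f = 1 + (27/5)*ε + (594/25)*ε^2 + ...; c1 = 27/5.
S_2 = c1*ε/(S_1 - 1) = 1 + (-22/5)*ε + (-1/3)*ε^2 + ...; c2 = -22/5.
S_3 = c2*ε/(S_2 - 1) = 1 + (-5/66)*ε + (355/4356)*ε^2 + ...; c3 = -5/66.
S_4 = c3*ε/(S_3 - 1) = 1 + (71/66)*ε + ...; c4 = 71/66.
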